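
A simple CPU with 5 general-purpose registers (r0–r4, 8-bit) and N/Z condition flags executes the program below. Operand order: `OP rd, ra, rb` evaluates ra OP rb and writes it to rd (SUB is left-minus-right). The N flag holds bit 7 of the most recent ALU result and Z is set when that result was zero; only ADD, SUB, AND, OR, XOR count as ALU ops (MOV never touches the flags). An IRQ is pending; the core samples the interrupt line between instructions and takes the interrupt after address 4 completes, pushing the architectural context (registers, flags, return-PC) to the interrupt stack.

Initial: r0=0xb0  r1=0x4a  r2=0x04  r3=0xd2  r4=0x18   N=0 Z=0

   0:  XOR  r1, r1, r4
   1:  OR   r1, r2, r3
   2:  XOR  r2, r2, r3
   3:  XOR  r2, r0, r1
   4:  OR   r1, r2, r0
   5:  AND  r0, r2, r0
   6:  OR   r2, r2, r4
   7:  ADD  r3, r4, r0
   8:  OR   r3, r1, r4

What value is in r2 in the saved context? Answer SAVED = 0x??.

after  0: r0=0xb0 r1=0x52 r2=0x04 r3=0xd2 r4=0x18  N=0 Z=0
after  1: r0=0xb0 r1=0xd6 r2=0x04 r3=0xd2 r4=0x18  N=1 Z=0
after  2: r0=0xb0 r1=0xd6 r2=0xd6 r3=0xd2 r4=0x18  N=1 Z=0
after  3: r0=0xb0 r1=0xd6 r2=0x66 r3=0xd2 r4=0x18  N=0 Z=0
after  4: r0=0xb0 r1=0xf6 r2=0x66 r3=0xd2 r4=0x18  N=1 Z=0
-- IRQ taken; context saved, return-PC = 5 --

SAVED = 0x66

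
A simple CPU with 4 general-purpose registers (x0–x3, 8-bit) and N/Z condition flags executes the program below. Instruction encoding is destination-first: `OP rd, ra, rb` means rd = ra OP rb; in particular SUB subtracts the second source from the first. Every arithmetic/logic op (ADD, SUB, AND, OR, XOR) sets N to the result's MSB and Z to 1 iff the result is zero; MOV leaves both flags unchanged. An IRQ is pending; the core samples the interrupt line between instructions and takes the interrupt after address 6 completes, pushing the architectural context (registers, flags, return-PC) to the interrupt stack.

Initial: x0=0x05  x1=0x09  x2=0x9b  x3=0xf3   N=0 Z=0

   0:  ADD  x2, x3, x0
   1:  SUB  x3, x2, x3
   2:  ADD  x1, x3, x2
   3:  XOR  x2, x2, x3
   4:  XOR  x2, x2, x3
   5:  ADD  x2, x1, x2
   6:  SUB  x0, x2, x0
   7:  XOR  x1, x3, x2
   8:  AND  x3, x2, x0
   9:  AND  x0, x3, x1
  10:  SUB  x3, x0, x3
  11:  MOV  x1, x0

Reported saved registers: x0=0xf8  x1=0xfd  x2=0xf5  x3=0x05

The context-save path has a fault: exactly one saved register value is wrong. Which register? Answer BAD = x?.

after  0: x0=0x05 x1=0x09 x2=0xf8 x3=0xf3  N=1 Z=0
after  1: x0=0x05 x1=0x09 x2=0xf8 x3=0x05  N=0 Z=0
after  2: x0=0x05 x1=0xfd x2=0xf8 x3=0x05  N=1 Z=0
after  3: x0=0x05 x1=0xfd x2=0xfd x3=0x05  N=1 Z=0
after  4: x0=0x05 x1=0xfd x2=0xf8 x3=0x05  N=1 Z=0
after  5: x0=0x05 x1=0xfd x2=0xf5 x3=0x05  N=1 Z=0
after  6: x0=0xf0 x1=0xfd x2=0xf5 x3=0x05  N=1 Z=0
-- IRQ taken; context saved, return-PC = 7 --
mismatch: x0: reported 0xf8 vs actual 0xf0

BAD = x0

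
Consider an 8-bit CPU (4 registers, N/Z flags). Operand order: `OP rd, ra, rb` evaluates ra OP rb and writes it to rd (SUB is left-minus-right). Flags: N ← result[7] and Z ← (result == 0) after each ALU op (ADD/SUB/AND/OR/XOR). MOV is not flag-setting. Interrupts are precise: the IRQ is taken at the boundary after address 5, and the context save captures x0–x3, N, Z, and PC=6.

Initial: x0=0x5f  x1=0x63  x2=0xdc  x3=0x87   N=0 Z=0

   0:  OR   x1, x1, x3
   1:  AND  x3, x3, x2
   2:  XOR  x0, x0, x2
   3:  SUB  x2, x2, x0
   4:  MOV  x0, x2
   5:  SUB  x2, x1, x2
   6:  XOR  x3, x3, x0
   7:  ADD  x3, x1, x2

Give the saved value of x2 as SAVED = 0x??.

after  0: x0=0x5f x1=0xe7 x2=0xdc x3=0x87  N=1 Z=0
after  1: x0=0x5f x1=0xe7 x2=0xdc x3=0x84  N=1 Z=0
after  2: x0=0x83 x1=0xe7 x2=0xdc x3=0x84  N=1 Z=0
after  3: x0=0x83 x1=0xe7 x2=0x59 x3=0x84  N=0 Z=0
after  4: x0=0x59 x1=0xe7 x2=0x59 x3=0x84  N=0 Z=0
after  5: x0=0x59 x1=0xe7 x2=0x8e x3=0x84  N=1 Z=0
-- IRQ taken; context saved, return-PC = 6 --

SAVED = 0x8e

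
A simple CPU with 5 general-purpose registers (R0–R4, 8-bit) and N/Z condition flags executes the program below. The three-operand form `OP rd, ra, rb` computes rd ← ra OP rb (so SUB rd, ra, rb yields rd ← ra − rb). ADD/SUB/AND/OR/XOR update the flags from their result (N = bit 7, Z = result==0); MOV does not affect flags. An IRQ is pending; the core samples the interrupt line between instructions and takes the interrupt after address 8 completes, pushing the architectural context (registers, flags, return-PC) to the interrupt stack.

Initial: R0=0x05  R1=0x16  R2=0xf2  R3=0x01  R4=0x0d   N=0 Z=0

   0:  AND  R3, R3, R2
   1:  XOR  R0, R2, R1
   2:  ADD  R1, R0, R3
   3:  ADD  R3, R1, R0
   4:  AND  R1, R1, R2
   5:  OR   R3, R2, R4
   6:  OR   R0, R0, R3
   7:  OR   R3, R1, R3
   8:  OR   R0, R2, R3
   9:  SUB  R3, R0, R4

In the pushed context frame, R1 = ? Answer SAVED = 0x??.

SAVED = 0xe0

after  0: R0=0x05 R1=0x16 R2=0xf2 R3=0x00 R4=0x0d  N=0 Z=1
after  1: R0=0xe4 R1=0x16 R2=0xf2 R3=0x00 R4=0x0d  N=1 Z=0
after  2: R0=0xe4 R1=0xe4 R2=0xf2 R3=0x00 R4=0x0d  N=1 Z=0
after  3: R0=0xe4 R1=0xe4 R2=0xf2 R3=0xc8 R4=0x0d  N=1 Z=0
after  4: R0=0xe4 R1=0xe0 R2=0xf2 R3=0xc8 R4=0x0d  N=1 Z=0
after  5: R0=0xe4 R1=0xe0 R2=0xf2 R3=0xff R4=0x0d  N=1 Z=0
after  6: R0=0xff R1=0xe0 R2=0xf2 R3=0xff R4=0x0d  N=1 Z=0
after  7: R0=0xff R1=0xe0 R2=0xf2 R3=0xff R4=0x0d  N=1 Z=0
after  8: R0=0xff R1=0xe0 R2=0xf2 R3=0xff R4=0x0d  N=1 Z=0
-- IRQ taken; context saved, return-PC = 9 --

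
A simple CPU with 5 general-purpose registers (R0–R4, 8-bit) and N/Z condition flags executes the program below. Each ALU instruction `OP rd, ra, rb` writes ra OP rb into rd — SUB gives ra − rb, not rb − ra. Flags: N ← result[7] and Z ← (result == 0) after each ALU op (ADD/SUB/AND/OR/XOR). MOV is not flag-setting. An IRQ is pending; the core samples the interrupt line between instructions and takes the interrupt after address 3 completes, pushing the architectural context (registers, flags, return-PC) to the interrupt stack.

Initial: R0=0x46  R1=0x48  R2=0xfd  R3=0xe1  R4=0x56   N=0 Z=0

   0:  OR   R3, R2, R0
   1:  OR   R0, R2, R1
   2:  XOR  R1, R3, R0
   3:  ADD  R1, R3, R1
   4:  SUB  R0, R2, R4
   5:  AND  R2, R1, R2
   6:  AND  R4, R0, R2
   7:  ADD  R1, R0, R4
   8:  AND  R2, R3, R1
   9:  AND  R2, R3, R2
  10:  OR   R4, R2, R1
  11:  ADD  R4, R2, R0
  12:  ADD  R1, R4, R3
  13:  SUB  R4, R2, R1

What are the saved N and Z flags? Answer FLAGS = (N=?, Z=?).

after  0: R0=0x46 R1=0x48 R2=0xfd R3=0xff R4=0x56  N=1 Z=0
after  1: R0=0xfd R1=0x48 R2=0xfd R3=0xff R4=0x56  N=1 Z=0
after  2: R0=0xfd R1=0x02 R2=0xfd R3=0xff R4=0x56  N=0 Z=0
after  3: R0=0xfd R1=0x01 R2=0xfd R3=0xff R4=0x56  N=0 Z=0
-- IRQ taken; context saved, return-PC = 4 --

FLAGS = (N=0, Z=0)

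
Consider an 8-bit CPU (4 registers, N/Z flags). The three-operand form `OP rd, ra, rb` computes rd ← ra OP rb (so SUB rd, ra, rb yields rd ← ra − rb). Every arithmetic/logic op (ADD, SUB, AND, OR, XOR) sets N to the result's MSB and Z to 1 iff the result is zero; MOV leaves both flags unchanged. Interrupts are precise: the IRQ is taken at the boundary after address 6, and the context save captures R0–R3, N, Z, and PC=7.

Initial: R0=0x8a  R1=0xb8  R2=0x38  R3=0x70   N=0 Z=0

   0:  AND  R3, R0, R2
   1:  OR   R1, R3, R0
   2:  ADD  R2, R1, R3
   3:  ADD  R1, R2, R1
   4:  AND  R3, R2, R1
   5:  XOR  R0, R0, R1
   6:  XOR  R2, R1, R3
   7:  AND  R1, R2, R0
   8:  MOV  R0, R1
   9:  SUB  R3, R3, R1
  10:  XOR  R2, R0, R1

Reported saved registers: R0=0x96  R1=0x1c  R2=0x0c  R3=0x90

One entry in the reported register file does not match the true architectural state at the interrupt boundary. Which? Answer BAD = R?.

after  0: R0=0x8a R1=0xb8 R2=0x38 R3=0x08  N=0 Z=0
after  1: R0=0x8a R1=0x8a R2=0x38 R3=0x08  N=1 Z=0
after  2: R0=0x8a R1=0x8a R2=0x92 R3=0x08  N=1 Z=0
after  3: R0=0x8a R1=0x1c R2=0x92 R3=0x08  N=0 Z=0
after  4: R0=0x8a R1=0x1c R2=0x92 R3=0x10  N=0 Z=0
after  5: R0=0x96 R1=0x1c R2=0x92 R3=0x10  N=1 Z=0
after  6: R0=0x96 R1=0x1c R2=0x0c R3=0x10  N=0 Z=0
-- IRQ taken; context saved, return-PC = 7 --
mismatch: R3: reported 0x90 vs actual 0x10

BAD = R3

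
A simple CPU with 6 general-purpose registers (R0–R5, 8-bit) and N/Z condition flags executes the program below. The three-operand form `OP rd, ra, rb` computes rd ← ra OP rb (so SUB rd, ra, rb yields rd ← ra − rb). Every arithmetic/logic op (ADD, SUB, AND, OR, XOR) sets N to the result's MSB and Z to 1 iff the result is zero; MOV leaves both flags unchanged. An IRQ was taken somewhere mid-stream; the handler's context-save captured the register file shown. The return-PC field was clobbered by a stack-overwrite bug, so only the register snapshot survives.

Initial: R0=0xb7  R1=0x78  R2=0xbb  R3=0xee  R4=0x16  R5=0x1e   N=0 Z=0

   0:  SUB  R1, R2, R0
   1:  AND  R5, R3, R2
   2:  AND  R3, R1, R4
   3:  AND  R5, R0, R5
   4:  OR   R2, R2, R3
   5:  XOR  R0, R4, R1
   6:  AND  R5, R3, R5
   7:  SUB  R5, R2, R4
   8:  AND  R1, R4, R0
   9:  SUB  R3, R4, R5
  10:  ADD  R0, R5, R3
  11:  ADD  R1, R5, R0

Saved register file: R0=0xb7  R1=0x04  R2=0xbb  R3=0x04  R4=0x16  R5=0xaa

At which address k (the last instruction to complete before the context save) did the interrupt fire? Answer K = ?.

after  0: R0=0xb7 R1=0x04 R2=0xbb R3=0xee R4=0x16 R5=0x1e  N=0 Z=0
after  1: R0=0xb7 R1=0x04 R2=0xbb R3=0xee R4=0x16 R5=0xaa  N=1 Z=0
after  2: R0=0xb7 R1=0x04 R2=0xbb R3=0x04 R4=0x16 R5=0xaa  N=0 Z=0
-- IRQ taken; context saved, return-PC = 3 --

K = 2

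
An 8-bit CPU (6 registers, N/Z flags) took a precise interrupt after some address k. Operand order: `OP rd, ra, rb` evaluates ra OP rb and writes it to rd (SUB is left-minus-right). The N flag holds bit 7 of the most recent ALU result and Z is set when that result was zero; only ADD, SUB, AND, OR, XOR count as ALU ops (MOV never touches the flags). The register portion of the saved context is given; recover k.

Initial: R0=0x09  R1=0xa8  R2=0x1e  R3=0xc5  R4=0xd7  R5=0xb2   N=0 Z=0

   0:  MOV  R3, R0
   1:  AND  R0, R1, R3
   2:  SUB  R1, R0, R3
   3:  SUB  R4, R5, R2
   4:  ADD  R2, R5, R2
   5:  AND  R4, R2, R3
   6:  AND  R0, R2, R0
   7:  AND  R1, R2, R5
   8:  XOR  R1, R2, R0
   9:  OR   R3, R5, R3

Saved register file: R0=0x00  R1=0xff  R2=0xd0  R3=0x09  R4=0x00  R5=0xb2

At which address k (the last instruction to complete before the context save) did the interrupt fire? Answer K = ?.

after  0: R0=0x09 R1=0xa8 R2=0x1e R3=0x09 R4=0xd7 R5=0xb2  N=0 Z=0
after  1: R0=0x08 R1=0xa8 R2=0x1e R3=0x09 R4=0xd7 R5=0xb2  N=0 Z=0
after  2: R0=0x08 R1=0xff R2=0x1e R3=0x09 R4=0xd7 R5=0xb2  N=1 Z=0
after  3: R0=0x08 R1=0xff R2=0x1e R3=0x09 R4=0x94 R5=0xb2  N=1 Z=0
after  4: R0=0x08 R1=0xff R2=0xd0 R3=0x09 R4=0x94 R5=0xb2  N=1 Z=0
after  5: R0=0x08 R1=0xff R2=0xd0 R3=0x09 R4=0x00 R5=0xb2  N=0 Z=1
after  6: R0=0x00 R1=0xff R2=0xd0 R3=0x09 R4=0x00 R5=0xb2  N=0 Z=1
-- IRQ taken; context saved, return-PC = 7 --

K = 6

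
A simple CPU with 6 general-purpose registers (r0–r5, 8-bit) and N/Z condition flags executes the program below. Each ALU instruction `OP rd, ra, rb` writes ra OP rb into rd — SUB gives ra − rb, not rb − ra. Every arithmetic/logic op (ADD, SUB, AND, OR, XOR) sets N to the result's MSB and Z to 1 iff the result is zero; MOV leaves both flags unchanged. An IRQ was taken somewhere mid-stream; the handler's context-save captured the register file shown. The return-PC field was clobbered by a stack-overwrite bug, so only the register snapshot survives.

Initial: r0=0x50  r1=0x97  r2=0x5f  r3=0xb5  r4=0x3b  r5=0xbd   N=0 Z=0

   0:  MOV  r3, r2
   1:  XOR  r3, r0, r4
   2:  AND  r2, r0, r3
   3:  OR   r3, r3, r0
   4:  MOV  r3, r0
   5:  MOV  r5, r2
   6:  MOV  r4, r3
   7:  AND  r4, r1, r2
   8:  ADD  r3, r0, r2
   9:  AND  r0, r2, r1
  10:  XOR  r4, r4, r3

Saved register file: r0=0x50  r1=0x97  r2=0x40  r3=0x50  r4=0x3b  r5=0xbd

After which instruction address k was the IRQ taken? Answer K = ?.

after  0: r0=0x50 r1=0x97 r2=0x5f r3=0x5f r4=0x3b r5=0xbd  N=0 Z=0
after  1: r0=0x50 r1=0x97 r2=0x5f r3=0x6b r4=0x3b r5=0xbd  N=0 Z=0
after  2: r0=0x50 r1=0x97 r2=0x40 r3=0x6b r4=0x3b r5=0xbd  N=0 Z=0
after  3: r0=0x50 r1=0x97 r2=0x40 r3=0x7b r4=0x3b r5=0xbd  N=0 Z=0
after  4: r0=0x50 r1=0x97 r2=0x40 r3=0x50 r4=0x3b r5=0xbd  N=0 Z=0
-- IRQ taken; context saved, return-PC = 5 --

K = 4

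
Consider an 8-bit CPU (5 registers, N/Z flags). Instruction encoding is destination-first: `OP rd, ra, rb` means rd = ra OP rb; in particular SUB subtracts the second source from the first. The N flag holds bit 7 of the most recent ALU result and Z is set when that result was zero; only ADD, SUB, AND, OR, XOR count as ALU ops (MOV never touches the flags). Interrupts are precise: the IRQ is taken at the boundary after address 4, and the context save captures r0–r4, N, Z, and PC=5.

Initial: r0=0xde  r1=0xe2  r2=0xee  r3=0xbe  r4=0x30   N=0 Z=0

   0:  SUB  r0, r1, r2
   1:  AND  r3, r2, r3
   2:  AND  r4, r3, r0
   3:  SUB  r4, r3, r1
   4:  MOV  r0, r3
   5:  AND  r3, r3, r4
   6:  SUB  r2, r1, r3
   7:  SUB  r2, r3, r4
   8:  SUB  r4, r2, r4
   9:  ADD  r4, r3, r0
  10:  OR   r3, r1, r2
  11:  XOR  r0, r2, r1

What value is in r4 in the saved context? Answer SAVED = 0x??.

after  0: r0=0xf4 r1=0xe2 r2=0xee r3=0xbe r4=0x30  N=1 Z=0
after  1: r0=0xf4 r1=0xe2 r2=0xee r3=0xae r4=0x30  N=1 Z=0
after  2: r0=0xf4 r1=0xe2 r2=0xee r3=0xae r4=0xa4  N=1 Z=0
after  3: r0=0xf4 r1=0xe2 r2=0xee r3=0xae r4=0xcc  N=1 Z=0
after  4: r0=0xae r1=0xe2 r2=0xee r3=0xae r4=0xcc  N=1 Z=0
-- IRQ taken; context saved, return-PC = 5 --

SAVED = 0xcc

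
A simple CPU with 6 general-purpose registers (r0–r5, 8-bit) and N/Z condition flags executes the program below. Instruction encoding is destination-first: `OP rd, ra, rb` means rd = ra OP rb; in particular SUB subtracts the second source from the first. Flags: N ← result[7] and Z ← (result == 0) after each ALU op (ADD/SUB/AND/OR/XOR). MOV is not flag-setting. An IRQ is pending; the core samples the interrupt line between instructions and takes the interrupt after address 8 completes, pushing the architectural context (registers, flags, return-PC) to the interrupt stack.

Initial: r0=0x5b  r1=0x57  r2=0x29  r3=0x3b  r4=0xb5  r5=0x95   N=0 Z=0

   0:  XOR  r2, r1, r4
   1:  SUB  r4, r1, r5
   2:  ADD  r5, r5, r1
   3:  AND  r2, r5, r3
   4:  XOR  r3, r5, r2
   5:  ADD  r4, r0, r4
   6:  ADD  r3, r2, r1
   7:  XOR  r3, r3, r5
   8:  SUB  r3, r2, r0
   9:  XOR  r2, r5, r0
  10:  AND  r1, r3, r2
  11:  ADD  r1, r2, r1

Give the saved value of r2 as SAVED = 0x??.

SAVED = 0x28

after  0: r0=0x5b r1=0x57 r2=0xe2 r3=0x3b r4=0xb5 r5=0x95  N=1 Z=0
after  1: r0=0x5b r1=0x57 r2=0xe2 r3=0x3b r4=0xc2 r5=0x95  N=1 Z=0
after  2: r0=0x5b r1=0x57 r2=0xe2 r3=0x3b r4=0xc2 r5=0xec  N=1 Z=0
after  3: r0=0x5b r1=0x57 r2=0x28 r3=0x3b r4=0xc2 r5=0xec  N=0 Z=0
after  4: r0=0x5b r1=0x57 r2=0x28 r3=0xc4 r4=0xc2 r5=0xec  N=1 Z=0
after  5: r0=0x5b r1=0x57 r2=0x28 r3=0xc4 r4=0x1d r5=0xec  N=0 Z=0
after  6: r0=0x5b r1=0x57 r2=0x28 r3=0x7f r4=0x1d r5=0xec  N=0 Z=0
after  7: r0=0x5b r1=0x57 r2=0x28 r3=0x93 r4=0x1d r5=0xec  N=1 Z=0
after  8: r0=0x5b r1=0x57 r2=0x28 r3=0xcd r4=0x1d r5=0xec  N=1 Z=0
-- IRQ taken; context saved, return-PC = 9 --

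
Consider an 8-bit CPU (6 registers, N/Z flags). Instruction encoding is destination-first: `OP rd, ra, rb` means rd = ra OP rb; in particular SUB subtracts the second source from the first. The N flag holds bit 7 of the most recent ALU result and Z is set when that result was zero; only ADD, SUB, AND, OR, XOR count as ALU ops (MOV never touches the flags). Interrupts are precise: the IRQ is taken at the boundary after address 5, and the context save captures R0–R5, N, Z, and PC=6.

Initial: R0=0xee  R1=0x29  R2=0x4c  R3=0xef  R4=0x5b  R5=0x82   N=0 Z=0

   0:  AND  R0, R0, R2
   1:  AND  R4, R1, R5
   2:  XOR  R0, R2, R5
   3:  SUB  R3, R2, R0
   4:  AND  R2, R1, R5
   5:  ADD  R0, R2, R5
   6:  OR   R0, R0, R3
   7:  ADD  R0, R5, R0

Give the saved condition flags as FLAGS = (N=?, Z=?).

after  0: R0=0x4c R1=0x29 R2=0x4c R3=0xef R4=0x5b R5=0x82  N=0 Z=0
after  1: R0=0x4c R1=0x29 R2=0x4c R3=0xef R4=0x00 R5=0x82  N=0 Z=1
after  2: R0=0xce R1=0x29 R2=0x4c R3=0xef R4=0x00 R5=0x82  N=1 Z=0
after  3: R0=0xce R1=0x29 R2=0x4c R3=0x7e R4=0x00 R5=0x82  N=0 Z=0
after  4: R0=0xce R1=0x29 R2=0x00 R3=0x7e R4=0x00 R5=0x82  N=0 Z=1
after  5: R0=0x82 R1=0x29 R2=0x00 R3=0x7e R4=0x00 R5=0x82  N=1 Z=0
-- IRQ taken; context saved, return-PC = 6 --

FLAGS = (N=1, Z=0)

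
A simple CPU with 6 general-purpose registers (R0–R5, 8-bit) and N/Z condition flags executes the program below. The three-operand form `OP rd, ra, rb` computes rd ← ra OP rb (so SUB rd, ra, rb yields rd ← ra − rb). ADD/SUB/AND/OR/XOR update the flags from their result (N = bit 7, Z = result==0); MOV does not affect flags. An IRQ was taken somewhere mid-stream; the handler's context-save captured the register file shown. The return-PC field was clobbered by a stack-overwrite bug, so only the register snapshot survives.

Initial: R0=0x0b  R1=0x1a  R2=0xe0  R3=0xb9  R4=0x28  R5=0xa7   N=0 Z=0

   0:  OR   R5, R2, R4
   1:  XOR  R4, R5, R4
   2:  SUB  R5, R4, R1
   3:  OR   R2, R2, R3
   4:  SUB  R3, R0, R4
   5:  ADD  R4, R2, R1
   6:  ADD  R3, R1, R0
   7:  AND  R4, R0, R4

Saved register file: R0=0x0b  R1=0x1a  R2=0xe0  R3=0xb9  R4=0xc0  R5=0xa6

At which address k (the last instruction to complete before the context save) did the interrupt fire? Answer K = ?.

K = 2

after  0: R0=0x0b R1=0x1a R2=0xe0 R3=0xb9 R4=0x28 R5=0xe8  N=1 Z=0
after  1: R0=0x0b R1=0x1a R2=0xe0 R3=0xb9 R4=0xc0 R5=0xe8  N=1 Z=0
after  2: R0=0x0b R1=0x1a R2=0xe0 R3=0xb9 R4=0xc0 R5=0xa6  N=1 Z=0
-- IRQ taken; context saved, return-PC = 3 --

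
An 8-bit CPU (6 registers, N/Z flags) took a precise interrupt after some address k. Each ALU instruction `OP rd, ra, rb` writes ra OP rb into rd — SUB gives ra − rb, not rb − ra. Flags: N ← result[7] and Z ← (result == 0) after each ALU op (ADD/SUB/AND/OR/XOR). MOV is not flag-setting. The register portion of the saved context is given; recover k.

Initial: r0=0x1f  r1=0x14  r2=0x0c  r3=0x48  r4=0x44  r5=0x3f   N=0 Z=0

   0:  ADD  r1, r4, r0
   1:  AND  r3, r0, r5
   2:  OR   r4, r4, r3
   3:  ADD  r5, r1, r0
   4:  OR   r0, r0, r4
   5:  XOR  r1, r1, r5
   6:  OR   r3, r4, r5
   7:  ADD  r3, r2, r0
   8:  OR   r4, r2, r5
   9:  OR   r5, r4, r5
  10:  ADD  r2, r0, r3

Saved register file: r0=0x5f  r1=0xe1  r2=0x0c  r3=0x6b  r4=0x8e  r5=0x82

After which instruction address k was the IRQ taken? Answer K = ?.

after  0: r0=0x1f r1=0x63 r2=0x0c r3=0x48 r4=0x44 r5=0x3f  N=0 Z=0
after  1: r0=0x1f r1=0x63 r2=0x0c r3=0x1f r4=0x44 r5=0x3f  N=0 Z=0
after  2: r0=0x1f r1=0x63 r2=0x0c r3=0x1f r4=0x5f r5=0x3f  N=0 Z=0
after  3: r0=0x1f r1=0x63 r2=0x0c r3=0x1f r4=0x5f r5=0x82  N=1 Z=0
after  4: r0=0x5f r1=0x63 r2=0x0c r3=0x1f r4=0x5f r5=0x82  N=0 Z=0
after  5: r0=0x5f r1=0xe1 r2=0x0c r3=0x1f r4=0x5f r5=0x82  N=1 Z=0
after  6: r0=0x5f r1=0xe1 r2=0x0c r3=0xdf r4=0x5f r5=0x82  N=1 Z=0
after  7: r0=0x5f r1=0xe1 r2=0x0c r3=0x6b r4=0x5f r5=0x82  N=0 Z=0
after  8: r0=0x5f r1=0xe1 r2=0x0c r3=0x6b r4=0x8e r5=0x82  N=1 Z=0
-- IRQ taken; context saved, return-PC = 9 --

K = 8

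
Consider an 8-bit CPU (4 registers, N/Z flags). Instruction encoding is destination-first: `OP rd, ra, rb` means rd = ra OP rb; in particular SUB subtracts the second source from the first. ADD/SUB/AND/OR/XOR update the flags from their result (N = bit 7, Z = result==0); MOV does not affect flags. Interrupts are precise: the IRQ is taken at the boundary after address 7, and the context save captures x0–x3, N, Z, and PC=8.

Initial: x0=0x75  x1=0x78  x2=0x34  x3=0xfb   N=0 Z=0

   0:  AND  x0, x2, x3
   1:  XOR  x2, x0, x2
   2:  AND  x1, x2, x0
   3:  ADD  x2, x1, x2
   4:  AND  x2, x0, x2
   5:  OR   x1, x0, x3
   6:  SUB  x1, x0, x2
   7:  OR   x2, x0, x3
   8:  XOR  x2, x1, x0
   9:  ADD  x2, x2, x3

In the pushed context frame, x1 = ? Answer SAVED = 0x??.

SAVED = 0x30

after  0: x0=0x30 x1=0x78 x2=0x34 x3=0xfb  N=0 Z=0
after  1: x0=0x30 x1=0x78 x2=0x04 x3=0xfb  N=0 Z=0
after  2: x0=0x30 x1=0x00 x2=0x04 x3=0xfb  N=0 Z=1
after  3: x0=0x30 x1=0x00 x2=0x04 x3=0xfb  N=0 Z=0
after  4: x0=0x30 x1=0x00 x2=0x00 x3=0xfb  N=0 Z=1
after  5: x0=0x30 x1=0xfb x2=0x00 x3=0xfb  N=1 Z=0
after  6: x0=0x30 x1=0x30 x2=0x00 x3=0xfb  N=0 Z=0
after  7: x0=0x30 x1=0x30 x2=0xfb x3=0xfb  N=1 Z=0
-- IRQ taken; context saved, return-PC = 8 --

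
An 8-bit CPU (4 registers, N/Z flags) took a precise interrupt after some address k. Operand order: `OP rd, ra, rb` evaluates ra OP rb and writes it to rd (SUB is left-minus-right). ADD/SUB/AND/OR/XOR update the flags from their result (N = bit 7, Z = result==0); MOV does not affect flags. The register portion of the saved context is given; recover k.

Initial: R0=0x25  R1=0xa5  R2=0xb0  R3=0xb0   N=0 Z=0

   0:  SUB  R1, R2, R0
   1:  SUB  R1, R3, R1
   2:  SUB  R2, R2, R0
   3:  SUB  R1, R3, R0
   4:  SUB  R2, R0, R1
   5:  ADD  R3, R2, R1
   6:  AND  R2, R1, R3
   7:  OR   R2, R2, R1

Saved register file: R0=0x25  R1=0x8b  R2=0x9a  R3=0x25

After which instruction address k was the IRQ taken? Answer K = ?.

K = 5

after  0: R0=0x25 R1=0x8b R2=0xb0 R3=0xb0  N=1 Z=0
after  1: R0=0x25 R1=0x25 R2=0xb0 R3=0xb0  N=0 Z=0
after  2: R0=0x25 R1=0x25 R2=0x8b R3=0xb0  N=1 Z=0
after  3: R0=0x25 R1=0x8b R2=0x8b R3=0xb0  N=1 Z=0
after  4: R0=0x25 R1=0x8b R2=0x9a R3=0xb0  N=1 Z=0
after  5: R0=0x25 R1=0x8b R2=0x9a R3=0x25  N=0 Z=0
-- IRQ taken; context saved, return-PC = 6 --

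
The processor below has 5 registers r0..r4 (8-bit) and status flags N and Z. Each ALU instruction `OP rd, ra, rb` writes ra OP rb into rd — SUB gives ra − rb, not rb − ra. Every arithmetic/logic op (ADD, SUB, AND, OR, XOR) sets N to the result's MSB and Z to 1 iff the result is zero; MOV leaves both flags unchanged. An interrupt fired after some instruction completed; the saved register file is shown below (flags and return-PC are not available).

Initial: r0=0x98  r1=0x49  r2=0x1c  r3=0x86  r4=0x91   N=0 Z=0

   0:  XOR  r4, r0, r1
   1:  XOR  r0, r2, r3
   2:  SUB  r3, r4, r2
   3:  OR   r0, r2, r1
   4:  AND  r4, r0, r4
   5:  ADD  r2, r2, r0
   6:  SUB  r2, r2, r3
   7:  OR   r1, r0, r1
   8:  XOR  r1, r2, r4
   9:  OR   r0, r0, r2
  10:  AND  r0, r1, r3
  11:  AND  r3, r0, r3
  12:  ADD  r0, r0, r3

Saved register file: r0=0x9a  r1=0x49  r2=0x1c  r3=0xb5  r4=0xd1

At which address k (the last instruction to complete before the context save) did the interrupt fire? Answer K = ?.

K = 2

after  0: r0=0x98 r1=0x49 r2=0x1c r3=0x86 r4=0xd1  N=1 Z=0
after  1: r0=0x9a r1=0x49 r2=0x1c r3=0x86 r4=0xd1  N=1 Z=0
after  2: r0=0x9a r1=0x49 r2=0x1c r3=0xb5 r4=0xd1  N=1 Z=0
-- IRQ taken; context saved, return-PC = 3 --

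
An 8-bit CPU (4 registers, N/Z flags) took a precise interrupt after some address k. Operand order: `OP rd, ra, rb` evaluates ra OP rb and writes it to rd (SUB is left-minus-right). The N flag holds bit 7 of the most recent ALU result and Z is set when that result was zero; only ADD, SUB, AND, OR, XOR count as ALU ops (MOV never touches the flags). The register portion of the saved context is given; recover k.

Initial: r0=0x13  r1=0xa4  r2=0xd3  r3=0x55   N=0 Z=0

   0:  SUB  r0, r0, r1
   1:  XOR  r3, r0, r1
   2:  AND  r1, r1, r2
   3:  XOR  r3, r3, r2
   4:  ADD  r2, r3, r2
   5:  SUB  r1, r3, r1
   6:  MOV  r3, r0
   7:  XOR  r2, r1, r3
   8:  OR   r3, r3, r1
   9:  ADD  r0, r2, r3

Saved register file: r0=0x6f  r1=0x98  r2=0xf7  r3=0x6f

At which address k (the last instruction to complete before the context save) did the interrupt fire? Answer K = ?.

K = 7

after  0: r0=0x6f r1=0xa4 r2=0xd3 r3=0x55  N=0 Z=0
after  1: r0=0x6f r1=0xa4 r2=0xd3 r3=0xcb  N=1 Z=0
after  2: r0=0x6f r1=0x80 r2=0xd3 r3=0xcb  N=1 Z=0
after  3: r0=0x6f r1=0x80 r2=0xd3 r3=0x18  N=0 Z=0
after  4: r0=0x6f r1=0x80 r2=0xeb r3=0x18  N=1 Z=0
after  5: r0=0x6f r1=0x98 r2=0xeb r3=0x18  N=1 Z=0
after  6: r0=0x6f r1=0x98 r2=0xeb r3=0x6f  N=1 Z=0
after  7: r0=0x6f r1=0x98 r2=0xf7 r3=0x6f  N=1 Z=0
-- IRQ taken; context saved, return-PC = 8 --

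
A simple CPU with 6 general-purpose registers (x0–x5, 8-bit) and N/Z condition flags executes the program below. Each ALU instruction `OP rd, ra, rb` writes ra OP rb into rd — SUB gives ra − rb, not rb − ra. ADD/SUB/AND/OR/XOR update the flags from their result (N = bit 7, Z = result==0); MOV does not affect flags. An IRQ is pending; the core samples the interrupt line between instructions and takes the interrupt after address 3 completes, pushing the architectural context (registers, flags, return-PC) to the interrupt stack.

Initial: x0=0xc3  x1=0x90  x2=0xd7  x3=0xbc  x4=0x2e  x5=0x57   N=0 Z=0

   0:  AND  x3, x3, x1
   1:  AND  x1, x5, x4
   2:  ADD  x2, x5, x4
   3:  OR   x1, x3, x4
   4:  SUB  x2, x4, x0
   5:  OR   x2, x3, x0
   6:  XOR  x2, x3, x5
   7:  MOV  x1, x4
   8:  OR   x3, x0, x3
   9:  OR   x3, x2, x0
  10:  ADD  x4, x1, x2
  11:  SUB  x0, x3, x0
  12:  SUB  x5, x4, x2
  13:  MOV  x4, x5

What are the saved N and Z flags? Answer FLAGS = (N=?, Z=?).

after  0: x0=0xc3 x1=0x90 x2=0xd7 x3=0x90 x4=0x2e x5=0x57  N=1 Z=0
after  1: x0=0xc3 x1=0x06 x2=0xd7 x3=0x90 x4=0x2e x5=0x57  N=0 Z=0
after  2: x0=0xc3 x1=0x06 x2=0x85 x3=0x90 x4=0x2e x5=0x57  N=1 Z=0
after  3: x0=0xc3 x1=0xbe x2=0x85 x3=0x90 x4=0x2e x5=0x57  N=1 Z=0
-- IRQ taken; context saved, return-PC = 4 --

FLAGS = (N=1, Z=0)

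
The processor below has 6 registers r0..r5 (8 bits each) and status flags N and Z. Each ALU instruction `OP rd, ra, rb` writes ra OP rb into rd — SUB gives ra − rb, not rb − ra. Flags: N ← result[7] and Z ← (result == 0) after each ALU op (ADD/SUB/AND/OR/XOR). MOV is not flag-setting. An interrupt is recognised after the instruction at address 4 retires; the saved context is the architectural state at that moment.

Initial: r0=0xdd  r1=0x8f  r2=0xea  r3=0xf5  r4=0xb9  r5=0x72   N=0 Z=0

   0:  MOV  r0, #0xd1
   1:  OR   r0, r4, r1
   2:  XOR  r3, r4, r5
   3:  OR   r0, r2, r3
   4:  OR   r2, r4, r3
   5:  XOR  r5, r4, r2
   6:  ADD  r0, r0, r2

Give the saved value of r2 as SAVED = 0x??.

SAVED = 0xfb

after  0: r0=0xd1 r1=0x8f r2=0xea r3=0xf5 r4=0xb9 r5=0x72  N=0 Z=0
after  1: r0=0xbf r1=0x8f r2=0xea r3=0xf5 r4=0xb9 r5=0x72  N=1 Z=0
after  2: r0=0xbf r1=0x8f r2=0xea r3=0xcb r4=0xb9 r5=0x72  N=1 Z=0
after  3: r0=0xeb r1=0x8f r2=0xea r3=0xcb r4=0xb9 r5=0x72  N=1 Z=0
after  4: r0=0xeb r1=0x8f r2=0xfb r3=0xcb r4=0xb9 r5=0x72  N=1 Z=0
-- IRQ taken; context saved, return-PC = 5 --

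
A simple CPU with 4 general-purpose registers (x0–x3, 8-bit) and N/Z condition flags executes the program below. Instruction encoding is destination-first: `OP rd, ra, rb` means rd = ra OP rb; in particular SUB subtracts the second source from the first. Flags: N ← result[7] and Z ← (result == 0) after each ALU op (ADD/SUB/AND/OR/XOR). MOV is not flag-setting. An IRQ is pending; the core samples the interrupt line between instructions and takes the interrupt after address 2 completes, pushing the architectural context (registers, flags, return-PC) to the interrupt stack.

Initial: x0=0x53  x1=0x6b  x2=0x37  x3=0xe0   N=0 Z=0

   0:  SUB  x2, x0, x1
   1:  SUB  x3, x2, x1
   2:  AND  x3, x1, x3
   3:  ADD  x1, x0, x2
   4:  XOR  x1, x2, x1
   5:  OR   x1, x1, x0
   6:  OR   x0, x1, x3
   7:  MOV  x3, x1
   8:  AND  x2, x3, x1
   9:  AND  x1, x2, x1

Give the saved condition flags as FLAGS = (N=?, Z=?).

FLAGS = (N=0, Z=0)

after  0: x0=0x53 x1=0x6b x2=0xe8 x3=0xe0  N=1 Z=0
after  1: x0=0x53 x1=0x6b x2=0xe8 x3=0x7d  N=0 Z=0
after  2: x0=0x53 x1=0x6b x2=0xe8 x3=0x69  N=0 Z=0
-- IRQ taken; context saved, return-PC = 3 --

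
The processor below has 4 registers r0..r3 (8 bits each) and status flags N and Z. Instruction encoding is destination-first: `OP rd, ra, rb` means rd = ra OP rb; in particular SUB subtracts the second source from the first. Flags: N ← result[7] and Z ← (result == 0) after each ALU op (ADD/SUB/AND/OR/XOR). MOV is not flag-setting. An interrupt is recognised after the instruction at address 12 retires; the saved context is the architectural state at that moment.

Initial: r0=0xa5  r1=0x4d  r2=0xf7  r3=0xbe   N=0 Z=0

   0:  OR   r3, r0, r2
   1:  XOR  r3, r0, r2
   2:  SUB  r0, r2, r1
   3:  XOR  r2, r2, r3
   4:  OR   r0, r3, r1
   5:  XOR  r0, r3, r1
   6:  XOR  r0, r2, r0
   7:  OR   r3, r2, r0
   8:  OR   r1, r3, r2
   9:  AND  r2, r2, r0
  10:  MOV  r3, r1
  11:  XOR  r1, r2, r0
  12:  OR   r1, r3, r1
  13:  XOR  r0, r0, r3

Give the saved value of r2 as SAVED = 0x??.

after  0: r0=0xa5 r1=0x4d r2=0xf7 r3=0xf7  N=1 Z=0
after  1: r0=0xa5 r1=0x4d r2=0xf7 r3=0x52  N=0 Z=0
after  2: r0=0xaa r1=0x4d r2=0xf7 r3=0x52  N=1 Z=0
after  3: r0=0xaa r1=0x4d r2=0xa5 r3=0x52  N=1 Z=0
after  4: r0=0x5f r1=0x4d r2=0xa5 r3=0x52  N=0 Z=0
after  5: r0=0x1f r1=0x4d r2=0xa5 r3=0x52  N=0 Z=0
after  6: r0=0xba r1=0x4d r2=0xa5 r3=0x52  N=1 Z=0
after  7: r0=0xba r1=0x4d r2=0xa5 r3=0xbf  N=1 Z=0
after  8: r0=0xba r1=0xbf r2=0xa5 r3=0xbf  N=1 Z=0
after  9: r0=0xba r1=0xbf r2=0xa0 r3=0xbf  N=1 Z=0
after 10: r0=0xba r1=0xbf r2=0xa0 r3=0xbf  N=1 Z=0
after 11: r0=0xba r1=0x1a r2=0xa0 r3=0xbf  N=0 Z=0
after 12: r0=0xba r1=0xbf r2=0xa0 r3=0xbf  N=1 Z=0
-- IRQ taken; context saved, return-PC = 13 --

SAVED = 0xa0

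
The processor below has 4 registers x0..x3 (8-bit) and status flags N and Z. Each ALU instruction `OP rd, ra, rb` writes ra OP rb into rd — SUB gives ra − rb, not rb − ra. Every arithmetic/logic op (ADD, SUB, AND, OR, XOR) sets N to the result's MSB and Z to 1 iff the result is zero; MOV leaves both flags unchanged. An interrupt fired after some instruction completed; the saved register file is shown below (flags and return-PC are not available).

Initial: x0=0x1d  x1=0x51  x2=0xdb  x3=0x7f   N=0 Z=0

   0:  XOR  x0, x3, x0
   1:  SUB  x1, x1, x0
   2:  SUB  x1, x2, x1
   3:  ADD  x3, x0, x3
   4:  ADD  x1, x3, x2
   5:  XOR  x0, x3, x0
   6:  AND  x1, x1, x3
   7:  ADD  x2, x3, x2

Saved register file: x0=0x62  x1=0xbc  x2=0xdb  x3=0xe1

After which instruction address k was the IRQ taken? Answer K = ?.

after  0: x0=0x62 x1=0x51 x2=0xdb x3=0x7f  N=0 Z=0
after  1: x0=0x62 x1=0xef x2=0xdb x3=0x7f  N=1 Z=0
after  2: x0=0x62 x1=0xec x2=0xdb x3=0x7f  N=1 Z=0
after  3: x0=0x62 x1=0xec x2=0xdb x3=0xe1  N=1 Z=0
after  4: x0=0x62 x1=0xbc x2=0xdb x3=0xe1  N=1 Z=0
-- IRQ taken; context saved, return-PC = 5 --

K = 4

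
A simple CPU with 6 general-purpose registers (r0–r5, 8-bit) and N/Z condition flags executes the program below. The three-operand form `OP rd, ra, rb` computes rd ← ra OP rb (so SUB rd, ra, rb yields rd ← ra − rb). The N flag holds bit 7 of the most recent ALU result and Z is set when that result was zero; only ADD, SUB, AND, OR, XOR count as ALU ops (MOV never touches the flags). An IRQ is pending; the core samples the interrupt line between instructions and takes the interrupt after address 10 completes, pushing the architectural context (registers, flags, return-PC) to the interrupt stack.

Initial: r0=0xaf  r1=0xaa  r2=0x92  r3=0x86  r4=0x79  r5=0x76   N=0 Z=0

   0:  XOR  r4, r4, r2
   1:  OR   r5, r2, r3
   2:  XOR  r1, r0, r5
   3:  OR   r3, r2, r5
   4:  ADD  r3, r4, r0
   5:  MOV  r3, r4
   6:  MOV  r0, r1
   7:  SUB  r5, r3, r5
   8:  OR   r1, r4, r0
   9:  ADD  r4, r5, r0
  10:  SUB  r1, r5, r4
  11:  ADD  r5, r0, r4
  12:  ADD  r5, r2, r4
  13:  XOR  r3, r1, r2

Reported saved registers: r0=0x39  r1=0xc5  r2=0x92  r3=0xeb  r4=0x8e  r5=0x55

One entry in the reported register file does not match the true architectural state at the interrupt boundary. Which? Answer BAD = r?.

after  0: r0=0xaf r1=0xaa r2=0x92 r3=0x86 r4=0xeb r5=0x76  N=1 Z=0
after  1: r0=0xaf r1=0xaa r2=0x92 r3=0x86 r4=0xeb r5=0x96  N=1 Z=0
after  2: r0=0xaf r1=0x39 r2=0x92 r3=0x86 r4=0xeb r5=0x96  N=0 Z=0
after  3: r0=0xaf r1=0x39 r2=0x92 r3=0x96 r4=0xeb r5=0x96  N=1 Z=0
after  4: r0=0xaf r1=0x39 r2=0x92 r3=0x9a r4=0xeb r5=0x96  N=1 Z=0
after  5: r0=0xaf r1=0x39 r2=0x92 r3=0xeb r4=0xeb r5=0x96  N=1 Z=0
after  6: r0=0x39 r1=0x39 r2=0x92 r3=0xeb r4=0xeb r5=0x96  N=1 Z=0
after  7: r0=0x39 r1=0x39 r2=0x92 r3=0xeb r4=0xeb r5=0x55  N=0 Z=0
after  8: r0=0x39 r1=0xfb r2=0x92 r3=0xeb r4=0xeb r5=0x55  N=1 Z=0
after  9: r0=0x39 r1=0xfb r2=0x92 r3=0xeb r4=0x8e r5=0x55  N=1 Z=0
after 10: r0=0x39 r1=0xc7 r2=0x92 r3=0xeb r4=0x8e r5=0x55  N=1 Z=0
-- IRQ taken; context saved, return-PC = 11 --
mismatch: r1: reported 0xc5 vs actual 0xc7

BAD = r1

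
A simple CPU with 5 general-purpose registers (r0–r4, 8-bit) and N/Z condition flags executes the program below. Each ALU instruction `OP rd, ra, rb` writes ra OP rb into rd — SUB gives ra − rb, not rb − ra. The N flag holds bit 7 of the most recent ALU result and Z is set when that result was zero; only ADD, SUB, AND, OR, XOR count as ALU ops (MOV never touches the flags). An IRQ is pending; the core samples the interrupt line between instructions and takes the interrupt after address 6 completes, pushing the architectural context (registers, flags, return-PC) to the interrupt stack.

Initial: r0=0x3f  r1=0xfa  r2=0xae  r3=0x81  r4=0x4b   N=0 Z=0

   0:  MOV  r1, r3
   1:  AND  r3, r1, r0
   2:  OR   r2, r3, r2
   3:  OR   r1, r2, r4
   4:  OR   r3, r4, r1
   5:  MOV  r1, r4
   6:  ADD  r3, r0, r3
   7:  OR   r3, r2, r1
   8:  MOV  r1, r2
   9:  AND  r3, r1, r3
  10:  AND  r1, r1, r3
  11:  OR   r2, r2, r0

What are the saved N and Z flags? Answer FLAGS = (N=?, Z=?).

after  0: r0=0x3f r1=0x81 r2=0xae r3=0x81 r4=0x4b  N=0 Z=0
after  1: r0=0x3f r1=0x81 r2=0xae r3=0x01 r4=0x4b  N=0 Z=0
after  2: r0=0x3f r1=0x81 r2=0xaf r3=0x01 r4=0x4b  N=1 Z=0
after  3: r0=0x3f r1=0xef r2=0xaf r3=0x01 r4=0x4b  N=1 Z=0
after  4: r0=0x3f r1=0xef r2=0xaf r3=0xef r4=0x4b  N=1 Z=0
after  5: r0=0x3f r1=0x4b r2=0xaf r3=0xef r4=0x4b  N=1 Z=0
after  6: r0=0x3f r1=0x4b r2=0xaf r3=0x2e r4=0x4b  N=0 Z=0
-- IRQ taken; context saved, return-PC = 7 --

FLAGS = (N=0, Z=0)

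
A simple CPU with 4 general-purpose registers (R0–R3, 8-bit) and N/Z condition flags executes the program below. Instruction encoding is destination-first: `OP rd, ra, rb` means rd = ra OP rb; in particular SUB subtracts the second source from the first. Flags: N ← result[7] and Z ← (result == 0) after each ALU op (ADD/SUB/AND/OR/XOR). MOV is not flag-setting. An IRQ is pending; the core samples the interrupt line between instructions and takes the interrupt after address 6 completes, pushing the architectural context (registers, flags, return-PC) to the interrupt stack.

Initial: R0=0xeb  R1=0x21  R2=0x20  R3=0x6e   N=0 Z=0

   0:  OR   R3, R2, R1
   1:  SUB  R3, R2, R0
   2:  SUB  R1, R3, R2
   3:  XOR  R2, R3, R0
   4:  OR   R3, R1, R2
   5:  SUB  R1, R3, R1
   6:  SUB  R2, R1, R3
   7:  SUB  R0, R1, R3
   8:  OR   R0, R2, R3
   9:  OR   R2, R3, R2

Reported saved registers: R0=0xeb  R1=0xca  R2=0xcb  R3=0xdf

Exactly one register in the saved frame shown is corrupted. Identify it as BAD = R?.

after  0: R0=0xeb R1=0x21 R2=0x20 R3=0x21  N=0 Z=0
after  1: R0=0xeb R1=0x21 R2=0x20 R3=0x35  N=0 Z=0
after  2: R0=0xeb R1=0x15 R2=0x20 R3=0x35  N=0 Z=0
after  3: R0=0xeb R1=0x15 R2=0xde R3=0x35  N=1 Z=0
after  4: R0=0xeb R1=0x15 R2=0xde R3=0xdf  N=1 Z=0
after  5: R0=0xeb R1=0xca R2=0xde R3=0xdf  N=1 Z=0
after  6: R0=0xeb R1=0xca R2=0xeb R3=0xdf  N=1 Z=0
-- IRQ taken; context saved, return-PC = 7 --
mismatch: R2: reported 0xcb vs actual 0xeb

BAD = R2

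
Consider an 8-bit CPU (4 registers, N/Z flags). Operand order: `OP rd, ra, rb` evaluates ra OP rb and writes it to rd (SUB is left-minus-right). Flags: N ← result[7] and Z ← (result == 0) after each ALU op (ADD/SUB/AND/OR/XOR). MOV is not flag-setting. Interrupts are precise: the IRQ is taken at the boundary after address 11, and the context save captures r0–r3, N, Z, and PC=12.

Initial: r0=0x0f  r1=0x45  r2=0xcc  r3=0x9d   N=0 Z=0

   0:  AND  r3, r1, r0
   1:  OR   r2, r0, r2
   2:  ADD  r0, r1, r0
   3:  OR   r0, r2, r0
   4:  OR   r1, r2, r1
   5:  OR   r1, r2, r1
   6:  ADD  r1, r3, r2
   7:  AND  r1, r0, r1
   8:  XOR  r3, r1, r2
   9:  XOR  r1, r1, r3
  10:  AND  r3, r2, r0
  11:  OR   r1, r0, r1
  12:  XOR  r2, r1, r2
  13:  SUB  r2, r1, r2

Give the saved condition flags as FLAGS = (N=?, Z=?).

FLAGS = (N=1, Z=0)

after  0: r0=0x0f r1=0x45 r2=0xcc r3=0x05  N=0 Z=0
after  1: r0=0x0f r1=0x45 r2=0xcf r3=0x05  N=1 Z=0
after  2: r0=0x54 r1=0x45 r2=0xcf r3=0x05  N=0 Z=0
after  3: r0=0xdf r1=0x45 r2=0xcf r3=0x05  N=1 Z=0
after  4: r0=0xdf r1=0xcf r2=0xcf r3=0x05  N=1 Z=0
after  5: r0=0xdf r1=0xcf r2=0xcf r3=0x05  N=1 Z=0
after  6: r0=0xdf r1=0xd4 r2=0xcf r3=0x05  N=1 Z=0
after  7: r0=0xdf r1=0xd4 r2=0xcf r3=0x05  N=1 Z=0
after  8: r0=0xdf r1=0xd4 r2=0xcf r3=0x1b  N=0 Z=0
after  9: r0=0xdf r1=0xcf r2=0xcf r3=0x1b  N=1 Z=0
after 10: r0=0xdf r1=0xcf r2=0xcf r3=0xcf  N=1 Z=0
after 11: r0=0xdf r1=0xdf r2=0xcf r3=0xcf  N=1 Z=0
-- IRQ taken; context saved, return-PC = 12 --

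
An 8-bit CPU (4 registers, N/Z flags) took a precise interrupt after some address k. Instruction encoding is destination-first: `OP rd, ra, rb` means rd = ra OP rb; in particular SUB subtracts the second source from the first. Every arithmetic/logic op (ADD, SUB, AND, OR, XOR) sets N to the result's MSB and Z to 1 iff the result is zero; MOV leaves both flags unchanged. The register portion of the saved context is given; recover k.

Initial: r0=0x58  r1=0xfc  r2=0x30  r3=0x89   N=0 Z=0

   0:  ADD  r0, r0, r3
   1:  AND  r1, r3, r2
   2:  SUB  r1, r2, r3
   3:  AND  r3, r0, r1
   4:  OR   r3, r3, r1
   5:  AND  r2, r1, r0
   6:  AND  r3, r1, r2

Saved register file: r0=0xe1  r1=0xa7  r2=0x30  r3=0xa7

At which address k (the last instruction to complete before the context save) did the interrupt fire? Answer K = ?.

after  0: r0=0xe1 r1=0xfc r2=0x30 r3=0x89  N=1 Z=0
after  1: r0=0xe1 r1=0x00 r2=0x30 r3=0x89  N=0 Z=1
after  2: r0=0xe1 r1=0xa7 r2=0x30 r3=0x89  N=1 Z=0
after  3: r0=0xe1 r1=0xa7 r2=0x30 r3=0xa1  N=1 Z=0
after  4: r0=0xe1 r1=0xa7 r2=0x30 r3=0xa7  N=1 Z=0
-- IRQ taken; context saved, return-PC = 5 --

K = 4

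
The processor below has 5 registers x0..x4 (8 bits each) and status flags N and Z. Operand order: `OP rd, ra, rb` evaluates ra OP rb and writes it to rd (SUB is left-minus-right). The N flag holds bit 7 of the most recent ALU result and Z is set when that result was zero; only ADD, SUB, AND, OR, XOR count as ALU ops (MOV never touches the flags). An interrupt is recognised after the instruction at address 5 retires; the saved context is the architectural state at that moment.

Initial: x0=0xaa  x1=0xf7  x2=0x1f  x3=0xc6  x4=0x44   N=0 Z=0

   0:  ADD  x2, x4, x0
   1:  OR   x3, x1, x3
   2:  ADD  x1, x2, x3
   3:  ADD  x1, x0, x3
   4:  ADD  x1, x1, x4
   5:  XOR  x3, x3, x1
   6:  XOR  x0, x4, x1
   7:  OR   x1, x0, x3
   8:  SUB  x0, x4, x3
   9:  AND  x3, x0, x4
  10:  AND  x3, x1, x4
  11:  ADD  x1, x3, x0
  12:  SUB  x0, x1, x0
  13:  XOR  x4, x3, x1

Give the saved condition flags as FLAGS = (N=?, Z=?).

after  0: x0=0xaa x1=0xf7 x2=0xee x3=0xc6 x4=0x44  N=1 Z=0
after  1: x0=0xaa x1=0xf7 x2=0xee x3=0xf7 x4=0x44  N=1 Z=0
after  2: x0=0xaa x1=0xe5 x2=0xee x3=0xf7 x4=0x44  N=1 Z=0
after  3: x0=0xaa x1=0xa1 x2=0xee x3=0xf7 x4=0x44  N=1 Z=0
after  4: x0=0xaa x1=0xe5 x2=0xee x3=0xf7 x4=0x44  N=1 Z=0
after  5: x0=0xaa x1=0xe5 x2=0xee x3=0x12 x4=0x44  N=0 Z=0
-- IRQ taken; context saved, return-PC = 6 --

FLAGS = (N=0, Z=0)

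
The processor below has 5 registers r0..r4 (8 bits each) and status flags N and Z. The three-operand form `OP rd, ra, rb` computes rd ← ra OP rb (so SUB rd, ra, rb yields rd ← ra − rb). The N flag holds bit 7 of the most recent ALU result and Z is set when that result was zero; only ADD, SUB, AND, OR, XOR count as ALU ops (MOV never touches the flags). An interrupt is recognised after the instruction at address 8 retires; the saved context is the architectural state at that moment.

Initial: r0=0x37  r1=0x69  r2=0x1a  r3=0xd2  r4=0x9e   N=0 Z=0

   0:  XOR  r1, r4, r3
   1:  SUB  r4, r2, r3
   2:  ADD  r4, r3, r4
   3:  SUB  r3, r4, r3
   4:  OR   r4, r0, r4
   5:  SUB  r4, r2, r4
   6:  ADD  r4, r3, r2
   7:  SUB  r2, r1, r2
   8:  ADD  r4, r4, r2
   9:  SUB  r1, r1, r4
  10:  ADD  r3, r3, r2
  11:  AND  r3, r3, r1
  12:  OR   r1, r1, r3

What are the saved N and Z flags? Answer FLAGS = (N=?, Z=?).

FLAGS = (N=1, Z=0)

after  0: r0=0x37 r1=0x4c r2=0x1a r3=0xd2 r4=0x9e  N=0 Z=0
after  1: r0=0x37 r1=0x4c r2=0x1a r3=0xd2 r4=0x48  N=0 Z=0
after  2: r0=0x37 r1=0x4c r2=0x1a r3=0xd2 r4=0x1a  N=0 Z=0
after  3: r0=0x37 r1=0x4c r2=0x1a r3=0x48 r4=0x1a  N=0 Z=0
after  4: r0=0x37 r1=0x4c r2=0x1a r3=0x48 r4=0x3f  N=0 Z=0
after  5: r0=0x37 r1=0x4c r2=0x1a r3=0x48 r4=0xdb  N=1 Z=0
after  6: r0=0x37 r1=0x4c r2=0x1a r3=0x48 r4=0x62  N=0 Z=0
after  7: r0=0x37 r1=0x4c r2=0x32 r3=0x48 r4=0x62  N=0 Z=0
after  8: r0=0x37 r1=0x4c r2=0x32 r3=0x48 r4=0x94  N=1 Z=0
-- IRQ taken; context saved, return-PC = 9 --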